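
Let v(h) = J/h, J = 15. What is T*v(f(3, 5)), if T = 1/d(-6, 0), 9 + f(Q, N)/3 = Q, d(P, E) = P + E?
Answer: 5/36 ≈ 0.13889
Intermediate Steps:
d(P, E) = E + P
f(Q, N) = -27 + 3*Q
v(h) = 15/h
T = -1/6 (T = 1/(0 - 6) = 1/(-6) = -1/6 ≈ -0.16667)
T*v(f(3, 5)) = -5/(2*(-27 + 3*3)) = -5/(2*(-27 + 9)) = -5/(2*(-18)) = -5*(-1)/(2*18) = -1/6*(-5/6) = 5/36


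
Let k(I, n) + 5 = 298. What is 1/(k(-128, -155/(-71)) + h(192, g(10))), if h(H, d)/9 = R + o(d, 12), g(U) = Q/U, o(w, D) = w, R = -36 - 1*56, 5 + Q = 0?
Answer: -2/1079 ≈ -0.0018536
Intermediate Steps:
Q = -5 (Q = -5 + 0 = -5)
k(I, n) = 293 (k(I, n) = -5 + 298 = 293)
R = -92 (R = -36 - 56 = -92)
g(U) = -5/U
h(H, d) = -828 + 9*d (h(H, d) = 9*(-92 + d) = -828 + 9*d)
1/(k(-128, -155/(-71)) + h(192, g(10))) = 1/(293 + (-828 + 9*(-5/10))) = 1/(293 + (-828 + 9*(-5*1/10))) = 1/(293 + (-828 + 9*(-1/2))) = 1/(293 + (-828 - 9/2)) = 1/(293 - 1665/2) = 1/(-1079/2) = -2/1079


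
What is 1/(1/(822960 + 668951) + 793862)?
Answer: 1491911/1184371450283 ≈ 1.2597e-6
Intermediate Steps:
1/(1/(822960 + 668951) + 793862) = 1/(1/1491911 + 793862) = 1/(1184371450283/1491911) = 1491911/1184371450283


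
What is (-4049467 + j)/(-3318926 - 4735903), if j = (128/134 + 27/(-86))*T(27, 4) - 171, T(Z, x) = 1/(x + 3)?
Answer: 54446031799/108294490962 ≈ 0.50276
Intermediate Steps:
T(Z, x) = 1/(3 + x)
j = -6893419/40334 (j = (128/134 + 27/(-86))/(3 + 4) - 171 = (128*(1/134) + 27*(-1/86))/7 - 171 = (64/67 - 27/86)*(⅐) - 171 = (3695/5762)*(⅐) - 171 = 3695/40334 - 171 = -6893419/40334 ≈ -170.91)
(-4049467 + j)/(-3318926 - 4735903) = (-4049467 - 6893419/40334)/(-3318926 - 4735903) = -163338095397/40334/(-8054829) = -163338095397/40334*(-1/8054829) = 54446031799/108294490962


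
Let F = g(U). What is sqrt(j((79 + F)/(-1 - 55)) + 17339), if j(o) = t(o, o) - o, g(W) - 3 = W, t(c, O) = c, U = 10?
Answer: sqrt(17339) ≈ 131.68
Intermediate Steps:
g(W) = 3 + W
F = 13 (F = 3 + 10 = 13)
j(o) = 0 (j(o) = o - o = 0)
sqrt(j((79 + F)/(-1 - 55)) + 17339) = sqrt(0 + 17339) = sqrt(17339)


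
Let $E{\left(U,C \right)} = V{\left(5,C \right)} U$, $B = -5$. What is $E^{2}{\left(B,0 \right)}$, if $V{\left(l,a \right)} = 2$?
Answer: $100$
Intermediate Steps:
$E{\left(U,C \right)} = 2 U$
$E^{2}{\left(B,0 \right)} = \left(2 \left(-5\right)\right)^{2} = \left(-10\right)^{2} = 100$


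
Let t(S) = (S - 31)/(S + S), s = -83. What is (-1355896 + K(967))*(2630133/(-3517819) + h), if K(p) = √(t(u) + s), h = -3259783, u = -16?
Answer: 15548505797586805360/3517819 - 5733664601705*I*√5218/14071276 ≈ 4.4199e+12 - 2.9434e+7*I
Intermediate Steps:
t(S) = (-31 + S)/(2*S) (t(S) = (-31 + S)/((2*S)) = (-31 + S)*(1/(2*S)) = (-31 + S)/(2*S))
K(p) = I*√5218/8 (K(p) = √((½)*(-31 - 16)/(-16) - 83) = √((½)*(-1/16)*(-47) - 83) = √(47/32 - 83) = √(-2609/32) = I*√5218/8)
(-1355896 + K(967))*(2630133/(-3517819) + h) = (-1355896 + I*√5218/8)*(2630133/(-3517819) - 3259783) = (-1355896 + I*√5218/8)*(2630133*(-1/3517819) - 3259783) = (-1355896 + I*√5218/8)*(-2630133/3517819 - 3259783) = (-1355896 + I*√5218/8)*(-11467329203410/3517819) = 15548505797586805360/3517819 - 5733664601705*I*√5218/14071276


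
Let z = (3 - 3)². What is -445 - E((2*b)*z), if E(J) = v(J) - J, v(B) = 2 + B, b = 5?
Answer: -447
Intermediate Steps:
z = 0 (z = 0² = 0)
E(J) = 2 (E(J) = (2 + J) - J = 2)
-445 - E((2*b)*z) = -445 - 1*2 = -445 - 2 = -447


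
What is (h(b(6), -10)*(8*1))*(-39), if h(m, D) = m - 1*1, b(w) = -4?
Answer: 1560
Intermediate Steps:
h(m, D) = -1 + m (h(m, D) = m - 1 = -1 + m)
(h(b(6), -10)*(8*1))*(-39) = ((-1 - 4)*(8*1))*(-39) = -5*8*(-39) = -40*(-39) = 1560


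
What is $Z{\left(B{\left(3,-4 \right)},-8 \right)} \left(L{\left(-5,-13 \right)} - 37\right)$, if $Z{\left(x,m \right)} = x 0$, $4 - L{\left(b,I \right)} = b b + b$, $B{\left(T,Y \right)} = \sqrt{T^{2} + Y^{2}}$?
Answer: $0$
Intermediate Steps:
$L{\left(b,I \right)} = 4 - b - b^{2}$ ($L{\left(b,I \right)} = 4 - \left(b b + b\right) = 4 - \left(b^{2} + b\right) = 4 - \left(b + b^{2}\right) = 4 - b - b^{2}$)
$Z{\left(x,m \right)} = 0$
$Z{\left(B{\left(3,-4 \right)},-8 \right)} \left(L{\left(-5,-13 \right)} - 37\right) = 0 \left(\left(4 - -5 - \left(-5\right)^{2}\right) - 37\right) = 0 \left(\left(4 + 5 - 25\right) - 37\right) = 0 \left(-16 - 37\right) = 0 \left(-53\right) = 0$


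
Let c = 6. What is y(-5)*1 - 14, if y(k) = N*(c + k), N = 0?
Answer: -14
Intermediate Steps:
y(k) = 0 (y(k) = 0*(6 + k) = 0)
y(-5)*1 - 14 = 0*1 - 14 = 0 - 14 = -14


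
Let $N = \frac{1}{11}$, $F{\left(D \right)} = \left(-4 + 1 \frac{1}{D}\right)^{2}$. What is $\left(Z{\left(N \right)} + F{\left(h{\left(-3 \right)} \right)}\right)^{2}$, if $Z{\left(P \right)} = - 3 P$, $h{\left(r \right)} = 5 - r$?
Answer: $\frac{107723641}{495616} \approx 217.35$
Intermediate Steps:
$F{\left(D \right)} = \left(-4 + \frac{1}{D}\right)^{2}$
$N = \frac{1}{11} \approx 0.090909$
$\left(Z{\left(N \right)} + F{\left(h{\left(-3 \right)} \right)}\right)^{2} = \left(\left(-3\right) \frac{1}{11} + \frac{\left(-1 + 4 \left(5 - -3\right)\right)^{2}}{\left(5 - -3\right)^{2}}\right)^{2} = \left(- \frac{3}{11} + \frac{\left(-1 + 4 \left(5 + 3\right)\right)^{2}}{\left(5 + 3\right)^{2}}\right)^{2} = \left(- \frac{3}{11} + \frac{\left(-1 + 4 \cdot 8\right)^{2}}{64}\right)^{2} = \left(- \frac{3}{11} + \frac{\left(-1 + 32\right)^{2}}{64}\right)^{2} = \left(- \frac{3}{11} + \frac{31^{2}}{64}\right)^{2} = \left(- \frac{3}{11} + \frac{1}{64} \cdot 961\right)^{2} = \left(- \frac{3}{11} + \frac{961}{64}\right)^{2} = \left(\frac{10379}{704}\right)^{2} = \frac{107723641}{495616}$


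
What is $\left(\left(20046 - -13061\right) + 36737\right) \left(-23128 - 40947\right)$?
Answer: $-4475254300$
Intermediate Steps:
$\left(\left(20046 - -13061\right) + 36737\right) \left(-23128 - 40947\right) = \left(\left(20046 + 13061\right) + 36737\right) \left(-64075\right) = \left(33107 + 36737\right) \left(-64075\right) = 69844 \left(-64075\right) = -4475254300$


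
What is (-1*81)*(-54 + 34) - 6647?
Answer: -5027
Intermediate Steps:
(-1*81)*(-54 + 34) - 6647 = -81*(-20) - 6647 = 1620 - 6647 = -5027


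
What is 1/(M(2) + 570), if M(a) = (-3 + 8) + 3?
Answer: 1/578 ≈ 0.0017301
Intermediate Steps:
M(a) = 8 (M(a) = 5 + 3 = 8)
1/(M(2) + 570) = 1/(8 + 570) = 1/578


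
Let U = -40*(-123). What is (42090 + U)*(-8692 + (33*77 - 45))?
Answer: -291273960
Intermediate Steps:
U = 4920
(42090 + U)*(-8692 + (33*77 - 45)) = (42090 + 4920)*(-8692 + (33*77 - 45)) = 47010*(-8692 + (2541 - 45)) = 47010*(-8692 + 2496) = 47010*(-6196) = -291273960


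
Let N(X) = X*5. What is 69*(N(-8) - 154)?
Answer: -13386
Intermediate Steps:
N(X) = 5*X
69*(N(-8) - 154) = 69*(5*(-8) - 154) = 69*(-40 - 154) = 69*(-194) = -13386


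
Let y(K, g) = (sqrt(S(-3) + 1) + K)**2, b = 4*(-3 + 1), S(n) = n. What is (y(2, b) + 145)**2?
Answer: 21577 + 1176*I*sqrt(2) ≈ 21577.0 + 1663.1*I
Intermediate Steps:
b = -8 (b = 4*(-2) = -8)
y(K, g) = (K + I*sqrt(2))**2 (y(K, g) = (sqrt(-3 + 1) + K)**2 = (sqrt(-2) + K)**2 = (I*sqrt(2) + K)**2 = (K + I*sqrt(2))**2)
(y(2, b) + 145)**2 = ((2 + I*sqrt(2))**2 + 145)**2 = (145 + (2 + I*sqrt(2))**2)**2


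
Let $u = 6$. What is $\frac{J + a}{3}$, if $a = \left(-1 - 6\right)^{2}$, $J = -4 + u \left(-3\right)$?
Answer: $9$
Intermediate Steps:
$J = -22$ ($J = -4 + 6 \left(-3\right) = -4 - 18 = -22$)
$a = 49$ ($a = \left(-7\right)^{2} = 49$)
$\frac{J + a}{3} = \frac{-22 + 49}{3} = 27 \cdot \frac{1}{3} = 9$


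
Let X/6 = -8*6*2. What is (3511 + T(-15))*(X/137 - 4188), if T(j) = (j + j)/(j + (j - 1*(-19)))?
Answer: -2018046012/137 ≈ -1.4730e+7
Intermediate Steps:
X = -576 (X = 6*(-8*6*2) = 6*(-48*2) = 6*(-96) = -576)
T(j) = 2*j/(19 + 2*j) (T(j) = (2*j)/(j + (j + 19)) = (2*j)/(j + (19 + j)) = (2*j)/(19 + 2*j) = 2*j/(19 + 2*j))
(3511 + T(-15))*(X/137 - 4188) = (3511 + 2*(-15)/(19 + 2*(-15)))*(-576/137 - 4188) = (3511 + 2*(-15)/(19 - 30))*(-576*1/137 - 4188) = (3511 + 2*(-15)/(-11))*(-576/137 - 4188) = (3511 + 2*(-15)*(-1/11))*(-574332/137) = (3511 + 30/11)*(-574332/137) = (38651/11)*(-574332/137) = -2018046012/137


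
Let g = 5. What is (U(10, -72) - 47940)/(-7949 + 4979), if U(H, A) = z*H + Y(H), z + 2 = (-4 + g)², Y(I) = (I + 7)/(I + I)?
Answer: 319661/19800 ≈ 16.145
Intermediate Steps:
Y(I) = (7 + I)/(2*I) (Y(I) = (7 + I)/((2*I)) = (7 + I)*(1/(2*I)) = (7 + I)/(2*I))
z = -1 (z = -2 + (-4 + 5)² = -2 + 1² = -2 + 1 = -1)
U(H, A) = -H + (7 + H)/(2*H)
(U(10, -72) - 47940)/(-7949 + 4979) = ((½ - 1*10 + (7/2)/10) - 47940)/(-7949 + 4979) = ((½ - 10 + (7/2)*(⅒)) - 47940)/(-2970) = ((½ - 10 + 7/20) - 47940)*(-1/2970) = (-183/20 - 47940)*(-1/2970) = -958983/20*(-1/2970) = 319661/19800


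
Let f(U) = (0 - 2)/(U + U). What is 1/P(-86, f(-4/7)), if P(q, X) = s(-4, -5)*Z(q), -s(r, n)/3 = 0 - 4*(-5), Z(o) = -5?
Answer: 1/300 ≈ 0.0033333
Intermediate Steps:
s(r, n) = -60 (s(r, n) = -3*(0 - 4*(-5)) = -3*(0 + 20) = -3*20 = -60)
f(U) = -1/U (f(U) = -2*1/(2*U) = -1/U)
P(q, X) = 300 (P(q, X) = -60*(-5) = 300)
1/P(-86, f(-4/7)) = 1/300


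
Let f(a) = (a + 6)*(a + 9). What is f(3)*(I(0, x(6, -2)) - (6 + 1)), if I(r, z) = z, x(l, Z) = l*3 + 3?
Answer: 1512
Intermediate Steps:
x(l, Z) = 3 + 3*l (x(l, Z) = 3*l + 3 = 3 + 3*l)
f(a) = (6 + a)*(9 + a)
f(3)*(I(0, x(6, -2)) - (6 + 1)) = (54 + 3² + 15*3)*((3 + 3*6) - (6 + 1)) = (54 + 9 + 45)*((3 + 18) - 1*7) = 108*(21 - 7) = 108*14 = 1512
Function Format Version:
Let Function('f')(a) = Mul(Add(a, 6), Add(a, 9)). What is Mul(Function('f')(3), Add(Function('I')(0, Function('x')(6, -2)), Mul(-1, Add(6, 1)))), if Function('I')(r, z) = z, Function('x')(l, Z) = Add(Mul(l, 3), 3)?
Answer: 1512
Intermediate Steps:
Function('x')(l, Z) = Add(3, Mul(3, l)) (Function('x')(l, Z) = Add(Mul(3, l), 3) = Add(3, Mul(3, l)))
Function('f')(a) = Mul(Add(6, a), Add(9, a))
Mul(Function('f')(3), Add(Function('I')(0, Function('x')(6, -2)), Mul(-1, Add(6, 1)))) = Mul(Add(54, Pow(3, 2), Mul(15, 3)), Add(Add(3, Mul(3, 6)), Mul(-1, Add(6, 1)))) = Mul(Add(54, 9, 45), Add(Add(3, 18), Mul(-1, 7))) = Mul(108, Add(21, -7)) = Mul(108, 14) = 1512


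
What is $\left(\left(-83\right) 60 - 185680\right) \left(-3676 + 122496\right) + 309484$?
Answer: $-22653911716$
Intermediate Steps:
$\left(\left(-83\right) 60 - 185680\right) \left(-3676 + 122496\right) + 309484 = \left(-4980 - 185680\right) 118820 + 309484 = \left(-190660\right) 118820 + 309484 = -22654221200 + 309484 = -22653911716$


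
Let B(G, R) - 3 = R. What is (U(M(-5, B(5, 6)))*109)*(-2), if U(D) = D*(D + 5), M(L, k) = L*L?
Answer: -163500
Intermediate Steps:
B(G, R) = 3 + R
M(L, k) = L²
U(D) = D*(5 + D)
(U(M(-5, B(5, 6)))*109)*(-2) = (((-5)²*(5 + (-5)²))*109)*(-2) = ((25*(5 + 25))*109)*(-2) = ((25*30)*109)*(-2) = (750*109)*(-2) = 81750*(-2) = -163500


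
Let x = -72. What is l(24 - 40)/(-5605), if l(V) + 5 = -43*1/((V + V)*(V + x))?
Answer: 14123/15783680 ≈ 0.00089478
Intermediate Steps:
l(V) = -5 - 43/(2*V*(-72 + V)) (l(V) = -5 - 43*1/((V - 72)*(V + V)) = -5 - 43*1/(2*V*(-72 + V)) = -5 - 43/(2*V*(-72 + V)))
l(24 - 40)/(-5605) = ((-43 - 10*(24 - 40)² + 720*(24 - 40))/(2*(24 - 40)*(-72 + (24 - 40))))/(-5605) = ((½)*(-43 - 10*(-16)² + 720*(-16))/(-16*(-72 - 16)))*(-1/5605) = ((½)*(-1/16)*(-43 - 10*256 - 11520)/(-88))*(-1/5605) = ((½)*(-1/16)*(-1/88)*(-43 - 2560 - 11520))*(-1/5605) = ((½)*(-1/16)*(-1/88)*(-14123))*(-1/5605) = -14123/2816*(-1/5605) = 14123/15783680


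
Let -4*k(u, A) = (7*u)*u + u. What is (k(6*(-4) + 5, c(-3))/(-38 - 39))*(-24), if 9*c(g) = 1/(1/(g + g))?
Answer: -1368/7 ≈ -195.43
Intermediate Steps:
c(g) = 2*g/9 (c(g) = 1/(9*(1/(g + g))) = 1/(9*(1/(2*g))) = 1/(9*((1/(2*g)))) = (2*g)/9 = 2*g/9)
k(u, A) = -7*u²/4 - u/4 (k(u, A) = -((7*u)*u + u)/4 = -(7*u² + u)/4 = -(u + 7*u²)/4 = -7*u²/4 - u/4)
(k(6*(-4) + 5, c(-3))/(-38 - 39))*(-24) = ((-(6*(-4) + 5)*(1 + 7*(6*(-4) + 5))/4)/(-38 - 39))*(-24) = (-(-24 + 5)*(1 + 7*(-24 + 5))/4/(-77))*(-24) = (-¼*(-19)*(1 + 7*(-19))*(-1/77))*(-24) = (-¼*(-19)*(1 - 133)*(-1/77))*(-24) = (-¼*(-19)*(-132)*(-1/77))*(-24) = -627*(-1/77)*(-24) = (57/7)*(-24) = -1368/7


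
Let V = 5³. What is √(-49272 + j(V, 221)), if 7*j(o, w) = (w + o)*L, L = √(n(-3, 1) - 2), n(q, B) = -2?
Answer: 2*√(-603582 + 1211*I)/7 ≈ 0.22268 + 221.97*I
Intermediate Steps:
V = 125
L = 2*I (L = √(-2 - 2) = √(-4) = 2*I ≈ 2.0*I)
j(o, w) = 2*I*(o + w)/7 (j(o, w) = ((w + o)*(2*I))/7 = ((o + w)*(2*I))/7 = (2*I*(o + w))/7 = 2*I*(o + w)/7)
√(-49272 + j(V, 221)) = √(-49272 + 2*I*(125 + 221)/7) = √(-49272 + (2/7)*I*346) = √(-49272 + 692*I/7)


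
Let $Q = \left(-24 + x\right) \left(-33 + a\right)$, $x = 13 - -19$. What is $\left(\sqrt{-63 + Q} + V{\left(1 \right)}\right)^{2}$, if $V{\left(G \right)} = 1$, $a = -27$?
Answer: $\left(1 + i \sqrt{543}\right)^{2} \approx -542.0 + 46.605 i$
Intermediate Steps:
$x = 32$ ($x = 13 + 19 = 32$)
$Q = -480$ ($Q = \left(-24 + 32\right) \left(-33 - 27\right) = 8 \left(-60\right) = -480$)
$\left(\sqrt{-63 + Q} + V{\left(1 \right)}\right)^{2} = \left(\sqrt{-63 - 480} + 1\right)^{2} = \left(\sqrt{-543} + 1\right)^{2} = \left(i \sqrt{543} + 1\right)^{2} = \left(1 + i \sqrt{543}\right)^{2}$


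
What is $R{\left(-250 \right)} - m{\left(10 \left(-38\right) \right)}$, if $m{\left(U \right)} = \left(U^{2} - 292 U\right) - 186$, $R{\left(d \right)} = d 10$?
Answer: $-257674$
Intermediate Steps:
$R{\left(d \right)} = 10 d$
$m{\left(U \right)} = -186 + U^{2} - 292 U$
$R{\left(-250 \right)} - m{\left(10 \left(-38\right) \right)} = 10 \left(-250\right) - \left(-186 + \left(10 \left(-38\right)\right)^{2} - 292 \cdot 10 \left(-38\right)\right) = -2500 - \left(-186 + \left(-380\right)^{2} - -110960\right) = -2500 - \left(-186 + 144400 + 110960\right) = -2500 - 255174 = -257674$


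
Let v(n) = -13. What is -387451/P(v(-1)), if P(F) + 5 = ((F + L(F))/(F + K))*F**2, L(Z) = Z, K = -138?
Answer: -58505101/3639 ≈ -16077.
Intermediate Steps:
P(F) = -5 + 2*F**3/(-138 + F) (P(F) = -5 + ((F + F)/(F - 138))*F**2 = -5 + ((2*F)/(-138 + F))*F**2 = -5 + (2*F/(-138 + F))*F**2 = -5 + 2*F**3/(-138 + F))
-387451/P(v(-1)) = -387451*(-138 - 13)/(690 - 5*(-13) + 2*(-13)**3) = -387451*(-151/(690 + 65 + 2*(-2197))) = -387451*(-151/(690 + 65 - 4394)) = -387451/((-1/151*(-3639))) = -387451/3639/151 = -387451*151/3639 = -58505101/3639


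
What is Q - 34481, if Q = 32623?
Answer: -1858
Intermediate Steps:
Q - 34481 = 32623 - 34481 = -1858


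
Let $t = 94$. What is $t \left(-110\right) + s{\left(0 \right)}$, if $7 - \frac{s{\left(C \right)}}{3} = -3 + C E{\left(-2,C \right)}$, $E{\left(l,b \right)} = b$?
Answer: $-10310$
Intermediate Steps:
$s{\left(C \right)} = 30 - 3 C^{2}$ ($s{\left(C \right)} = 21 - 3 \left(-3 + C C\right) = 21 - 3 \left(-3 + C^{2}\right) = 21 - \left(-9 + 3 C^{2}\right) = 30 - 3 C^{2}$)
$t \left(-110\right) + s{\left(0 \right)} = 94 \left(-110\right) + \left(30 - 3 \cdot 0^{2}\right) = -10340 + \left(30 - 0\right) = -10340 + \left(30 + 0\right) = -10340 + 30 = -10310$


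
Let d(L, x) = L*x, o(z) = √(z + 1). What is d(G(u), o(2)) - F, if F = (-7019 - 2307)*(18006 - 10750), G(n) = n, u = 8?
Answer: 67669456 + 8*√3 ≈ 6.7670e+7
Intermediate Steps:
o(z) = √(1 + z)
F = -67669456 (F = -9326*7256 = -67669456)
d(G(u), o(2)) - F = 8*√(1 + 2) - 1*(-67669456) = 8*√3 + 67669456 = 67669456 + 8*√3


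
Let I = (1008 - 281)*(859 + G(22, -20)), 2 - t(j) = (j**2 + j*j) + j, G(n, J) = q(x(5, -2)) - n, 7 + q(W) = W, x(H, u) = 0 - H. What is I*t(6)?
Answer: -45582900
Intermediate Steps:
x(H, u) = -H
q(W) = -7 + W
G(n, J) = -12 - n (G(n, J) = (-7 - 1*5) - n = (-7 - 5) - n = -12 - n)
t(j) = 2 - j - 2*j**2 (t(j) = 2 - ((j**2 + j*j) + j) = 2 - ((j**2 + j**2) + j) = 2 - (2*j**2 + j) = 2 - (j + 2*j**2) = 2 + (-j - 2*j**2) = 2 - j - 2*j**2)
I = 599775 (I = (1008 - 281)*(859 + (-12 - 1*22)) = 727*(859 + (-12 - 22)) = 727*(859 - 34) = 727*825 = 599775)
I*t(6) = 599775*(2 - 1*6 - 2*6**2) = 599775*(2 - 6 - 2*36) = 599775*(2 - 6 - 72) = 599775*(-76) = -45582900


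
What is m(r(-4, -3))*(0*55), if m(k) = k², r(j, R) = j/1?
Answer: 0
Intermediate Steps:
r(j, R) = j (r(j, R) = j*1 = j)
m(r(-4, -3))*(0*55) = (-4)²*(0*55) = 16*0 = 0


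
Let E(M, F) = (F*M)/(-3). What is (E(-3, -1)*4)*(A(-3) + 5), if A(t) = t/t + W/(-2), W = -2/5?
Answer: -124/5 ≈ -24.800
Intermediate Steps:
W = -⅖ (W = -2*⅕ = -⅖ ≈ -0.40000)
A(t) = 6/5 (A(t) = t/t - ⅖/(-2) = 1 - ⅖*(-½) = 1 + ⅕ = 6/5)
E(M, F) = -F*M/3 (E(M, F) = (F*M)*(-⅓) = -F*M/3)
(E(-3, -1)*4)*(A(-3) + 5) = (-⅓*(-1)*(-3)*4)*(6/5 + 5) = -1*4*(31/5) = -4*31/5 = -124/5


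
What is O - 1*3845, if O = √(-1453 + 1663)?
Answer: -3845 + √210 ≈ -3830.5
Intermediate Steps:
O = √210 ≈ 14.491
O - 1*3845 = √210 - 1*3845 = √210 - 3845 = -3845 + √210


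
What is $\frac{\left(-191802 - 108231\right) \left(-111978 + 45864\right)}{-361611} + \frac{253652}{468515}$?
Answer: $- \frac{344205580661854}{6274821395} \approx -54855.0$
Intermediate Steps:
$\frac{\left(-191802 - 108231\right) \left(-111978 + 45864\right)}{-361611} + \frac{253652}{468515} = \left(-300033\right) \left(-66114\right) \left(- \frac{1}{361611}\right) + 253652 \cdot \frac{1}{468515} = 19836381762 \left(- \frac{1}{361611}\right) + \frac{253652}{468515} = - \frac{734680806}{13393} + \frac{253652}{468515} = - \frac{344205580661854}{6274821395}$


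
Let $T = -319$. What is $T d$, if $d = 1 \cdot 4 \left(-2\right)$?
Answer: $2552$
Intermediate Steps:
$d = -8$ ($d = 4 \left(-2\right) = -8$)
$T d = \left(-319\right) \left(-8\right) = 2552$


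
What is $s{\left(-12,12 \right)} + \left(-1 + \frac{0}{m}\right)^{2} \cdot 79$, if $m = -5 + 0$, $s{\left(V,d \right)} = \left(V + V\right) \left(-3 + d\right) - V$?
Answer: $-125$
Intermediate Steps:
$s{\left(V,d \right)} = - V + 2 V \left(-3 + d\right)$ ($s{\left(V,d \right)} = 2 V \left(-3 + d\right) - V = - V + 2 V \left(-3 + d\right)$)
$m = -5$
$s{\left(-12,12 \right)} + \left(-1 + \frac{0}{m}\right)^{2} \cdot 79 = - 12 \left(-7 + 2 \cdot 12\right) + \left(-1 + \frac{0}{-5}\right)^{2} \cdot 79 = - 12 \left(-7 + 24\right) + \left(-1 + 0 \left(- \frac{1}{5}\right)\right)^{2} \cdot 79 = \left(-12\right) 17 + \left(-1 + 0\right)^{2} \cdot 79 = -204 + \left(-1\right)^{2} \cdot 79 = -204 + 1 \cdot 79 = -204 + 79 = -125$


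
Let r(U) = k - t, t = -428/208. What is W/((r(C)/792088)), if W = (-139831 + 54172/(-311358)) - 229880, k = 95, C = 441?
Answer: -2370660630444872480/785711913 ≈ -3.0172e+9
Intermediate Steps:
t = -107/52 (t = -428*1/208 = -107/52 ≈ -2.0577)
r(U) = 5047/52 (r(U) = 95 - 1*(-107/52) = 95 + 107/52 = 5047/52)
W = -57556265855/155679 (W = (-139831 + 54172*(-1/311358)) - 229880 = (-139831 - 27086/155679) - 229880 = -21768777335/155679 - 229880 = -57556265855/155679 ≈ -3.6971e+5)
W/((r(C)/792088)) = -57556265855/(155679*((5047/52)/792088)) = -57556265855/(155679*((5047/52)*(1/792088))) = -57556265855/(155679*5047/41188576) = -57556265855/155679*41188576/5047 = -2370660630444872480/785711913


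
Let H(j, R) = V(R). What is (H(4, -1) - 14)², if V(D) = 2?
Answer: 144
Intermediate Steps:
H(j, R) = 2
(H(4, -1) - 14)² = (2 - 14)² = (-12)² = 144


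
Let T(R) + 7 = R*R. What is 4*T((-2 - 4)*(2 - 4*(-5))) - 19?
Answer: 69649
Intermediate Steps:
T(R) = -7 + R**2 (T(R) = -7 + R*R = -7 + R**2)
4*T((-2 - 4)*(2 - 4*(-5))) - 19 = 4*(-7 + ((-2 - 4)*(2 - 4*(-5)))**2) - 19 = 4*(-7 + (-6*(2 + 20))**2) - 19 = 4*(-7 + (-6*22)**2) - 19 = 4*(-7 + (-132)**2) - 19 = 4*(-7 + 17424) - 19 = 4*17417 - 19 = 69668 - 19 = 69649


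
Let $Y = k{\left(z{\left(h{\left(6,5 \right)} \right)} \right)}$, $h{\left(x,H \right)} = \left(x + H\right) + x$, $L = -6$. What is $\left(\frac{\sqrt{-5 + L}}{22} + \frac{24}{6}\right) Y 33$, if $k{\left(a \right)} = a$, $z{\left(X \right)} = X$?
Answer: $2244 + \frac{51 i \sqrt{11}}{2} \approx 2244.0 + 84.574 i$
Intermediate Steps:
$h{\left(x,H \right)} = H + 2 x$ ($h{\left(x,H \right)} = \left(H + x\right) + x = H + 2 x$)
$Y = 17$ ($Y = 5 + 2 \cdot 6 = 5 + 12 = 17$)
$\left(\frac{\sqrt{-5 + L}}{22} + \frac{24}{6}\right) Y 33 = \left(\frac{\sqrt{-5 - 6}}{22} + \frac{24}{6}\right) 17 \cdot 33 = \left(\sqrt{-11} \cdot \frac{1}{22} + 24 \cdot \frac{1}{6}\right) 17 \cdot 33 = \left(i \sqrt{11} \cdot \frac{1}{22} + 4\right) 17 \cdot 33 = \left(\frac{i \sqrt{11}}{22} + 4\right) 17 \cdot 33 = \left(4 + \frac{i \sqrt{11}}{22}\right) 17 \cdot 33 = \left(68 + \frac{17 i \sqrt{11}}{22}\right) 33 = 2244 + \frac{51 i \sqrt{11}}{2}$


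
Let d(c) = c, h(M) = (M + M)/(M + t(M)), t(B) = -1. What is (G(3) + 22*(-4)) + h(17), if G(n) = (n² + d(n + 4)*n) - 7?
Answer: -503/8 ≈ -62.875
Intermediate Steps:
h(M) = 2*M/(-1 + M) (h(M) = (M + M)/(M - 1) = (2*M)/(-1 + M) = 2*M/(-1 + M))
G(n) = -7 + n² + n*(4 + n) (G(n) = (n² + (n + 4)*n) - 7 = (n² + (4 + n)*n) - 7 = (n² + n*(4 + n)) - 7 = -7 + n² + n*(4 + n))
(G(3) + 22*(-4)) + h(17) = ((-7 + 3² + 3*(4 + 3)) + 22*(-4)) + 2*17/(-1 + 17) = ((-7 + 9 + 3*7) - 88) + 2*17/16 = ((-7 + 9 + 21) - 88) + 2*17*(1/16) = (23 - 88) + 17/8 = -65 + 17/8 = -503/8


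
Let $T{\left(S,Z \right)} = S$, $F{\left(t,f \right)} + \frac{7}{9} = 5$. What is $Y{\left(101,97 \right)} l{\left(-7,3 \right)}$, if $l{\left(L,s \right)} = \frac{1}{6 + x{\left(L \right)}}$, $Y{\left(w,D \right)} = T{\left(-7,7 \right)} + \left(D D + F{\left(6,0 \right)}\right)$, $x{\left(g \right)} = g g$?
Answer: $\frac{7696}{45} \approx 171.02$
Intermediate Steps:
$F{\left(t,f \right)} = \frac{38}{9}$ ($F{\left(t,f \right)} = - \frac{7}{9} + 5 = \frac{38}{9}$)
$x{\left(g \right)} = g^{2}$
$Y{\left(w,D \right)} = - \frac{25}{9} + D^{2}$ ($Y{\left(w,D \right)} = -7 + \left(D D + \frac{38}{9}\right) = -7 + \left(D^{2} + \frac{38}{9}\right) = -7 + \left(\frac{38}{9} + D^{2}\right) = - \frac{25}{9} + D^{2}$)
$l{\left(L,s \right)} = \frac{1}{6 + L^{2}}$
$Y{\left(101,97 \right)} l{\left(-7,3 \right)} = \frac{- \frac{25}{9} + 97^{2}}{6 + \left(-7\right)^{2}} = \frac{- \frac{25}{9} + 9409}{6 + 49} = \frac{84656}{9 \cdot 55} = \frac{84656}{9} \cdot \frac{1}{55} = \frac{7696}{45}$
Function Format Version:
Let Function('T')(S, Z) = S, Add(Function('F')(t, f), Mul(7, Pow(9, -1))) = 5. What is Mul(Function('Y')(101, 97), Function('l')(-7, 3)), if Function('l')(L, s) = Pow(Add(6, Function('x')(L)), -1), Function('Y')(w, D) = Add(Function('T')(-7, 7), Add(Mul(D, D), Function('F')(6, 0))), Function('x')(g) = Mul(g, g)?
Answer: Rational(7696, 45) ≈ 171.02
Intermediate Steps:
Function('F')(t, f) = Rational(38, 9) (Function('F')(t, f) = Add(Rational(-7, 9), 5) = Rational(38, 9))
Function('x')(g) = Pow(g, 2)
Function('Y')(w, D) = Add(Rational(-25, 9), Pow(D, 2)) (Function('Y')(w, D) = Add(-7, Add(Mul(D, D), Rational(38, 9))) = Add(-7, Add(Pow(D, 2), Rational(38, 9))) = Add(-7, Add(Rational(38, 9), Pow(D, 2))) = Add(Rational(-25, 9), Pow(D, 2)))
Function('l')(L, s) = Pow(Add(6, Pow(L, 2)), -1)
Mul(Function('Y')(101, 97), Function('l')(-7, 3)) = Mul(Add(Rational(-25, 9), Pow(97, 2)), Pow(Add(6, Pow(-7, 2)), -1)) = Mul(Add(Rational(-25, 9), 9409), Pow(Add(6, 49), -1)) = Mul(Rational(84656, 9), Pow(55, -1)) = Mul(Rational(84656, 9), Rational(1, 55)) = Rational(7696, 45)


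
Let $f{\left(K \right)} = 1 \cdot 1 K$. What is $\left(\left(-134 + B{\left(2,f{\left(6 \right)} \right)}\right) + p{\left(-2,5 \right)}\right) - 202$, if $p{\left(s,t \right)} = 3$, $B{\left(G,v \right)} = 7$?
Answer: $-326$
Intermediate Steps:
$f{\left(K \right)} = K$ ($f{\left(K \right)} = 1 K = K$)
$\left(\left(-134 + B{\left(2,f{\left(6 \right)} \right)}\right) + p{\left(-2,5 \right)}\right) - 202 = \left(\left(-134 + 7\right) + 3\right) - 202 = \left(-127 + 3\right) - 202 = -124 - 202 = -326$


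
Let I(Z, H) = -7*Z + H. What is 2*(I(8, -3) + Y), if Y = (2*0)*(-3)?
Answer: -118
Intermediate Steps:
I(Z, H) = H - 7*Z
Y = 0 (Y = 0*(-3) = 0)
2*(I(8, -3) + Y) = 2*((-3 - 7*8) + 0) = 2*((-3 - 56) + 0) = 2*(-59 + 0) = 2*(-59) = -118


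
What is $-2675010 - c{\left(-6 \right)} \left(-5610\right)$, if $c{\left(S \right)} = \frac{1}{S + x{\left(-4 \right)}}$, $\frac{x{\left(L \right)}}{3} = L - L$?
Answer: $-2675945$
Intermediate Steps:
$x{\left(L \right)} = 0$ ($x{\left(L \right)} = 3 \left(L - L\right) = 3 \cdot 0 = 0$)
$c{\left(S \right)} = \frac{1}{S}$ ($c{\left(S \right)} = \frac{1}{S + 0} = \frac{1}{S}$)
$-2675010 - c{\left(-6 \right)} \left(-5610\right) = -2675010 - \frac{1}{-6} \left(-5610\right) = -2675010 - \left(- \frac{1}{6}\right) \left(-5610\right) = -2675010 - 935 = -2675945$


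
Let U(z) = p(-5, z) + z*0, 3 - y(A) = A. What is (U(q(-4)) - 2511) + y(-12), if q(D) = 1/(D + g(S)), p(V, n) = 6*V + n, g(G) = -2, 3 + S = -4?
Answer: -15157/6 ≈ -2526.2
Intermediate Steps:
S = -7 (S = -3 - 4 = -7)
y(A) = 3 - A
p(V, n) = n + 6*V
q(D) = 1/(-2 + D) (q(D) = 1/(D - 2) = 1/(-2 + D))
U(z) = -30 + z (U(z) = (z + 6*(-5)) + z*0 = (z - 30) + 0 = (-30 + z) + 0 = -30 + z)
(U(q(-4)) - 2511) + y(-12) = ((-30 + 1/(-2 - 4)) - 2511) + (3 - 1*(-12)) = ((-30 + 1/(-6)) - 2511) + (3 + 12) = ((-30 - ⅙) - 2511) + 15 = (-181/6 - 2511) + 15 = -15247/6 + 15 = -15157/6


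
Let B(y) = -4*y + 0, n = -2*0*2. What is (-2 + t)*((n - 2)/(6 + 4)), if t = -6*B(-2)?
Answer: 10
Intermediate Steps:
n = 0 (n = 0*2 = 0)
B(y) = -4*y
t = -48 (t = -(-24)*(-2) = -6*8 = -48)
(-2 + t)*((n - 2)/(6 + 4)) = (-2 - 48)*((0 - 2)/(6 + 4)) = -(-100)/10 = -50*(-1/5) = 10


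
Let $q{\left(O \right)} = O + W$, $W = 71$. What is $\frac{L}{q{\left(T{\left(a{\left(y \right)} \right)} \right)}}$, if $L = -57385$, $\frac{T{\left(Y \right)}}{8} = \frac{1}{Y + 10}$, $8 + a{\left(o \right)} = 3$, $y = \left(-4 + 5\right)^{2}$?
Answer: $- \frac{286925}{363} \approx -790.43$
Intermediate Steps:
$y = 1$ ($y = 1^{2} = 1$)
$a{\left(o \right)} = -5$ ($a{\left(o \right)} = -8 + 3 = -5$)
$T{\left(Y \right)} = \frac{8}{10 + Y}$ ($T{\left(Y \right)} = \frac{8}{Y + 10} = \frac{8}{10 + Y}$)
$q{\left(O \right)} = 71 + O$ ($q{\left(O \right)} = O + 71 = 71 + O$)
$\frac{L}{q{\left(T{\left(a{\left(y \right)} \right)} \right)}} = - \frac{57385}{71 + \frac{8}{10 - 5}} = - \frac{57385}{71 + \frac{8}{5}} = - \frac{57385}{\frac{363}{5}} = \left(-57385\right) \frac{5}{363} = - \frac{286925}{363}$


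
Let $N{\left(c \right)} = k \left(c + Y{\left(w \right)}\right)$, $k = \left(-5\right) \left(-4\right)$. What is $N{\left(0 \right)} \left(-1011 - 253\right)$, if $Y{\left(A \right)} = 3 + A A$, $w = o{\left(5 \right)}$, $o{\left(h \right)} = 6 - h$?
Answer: $-101120$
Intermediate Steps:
$k = 20$
$w = 1$ ($w = 6 - 5 = 1$)
$Y{\left(A \right)} = 3 + A^{2}$
$N{\left(c \right)} = 80 + 20 c$ ($N{\left(c \right)} = 20 \left(c + \left(3 + 1^{2}\right)\right) = 20 \left(c + \left(3 + 1\right)\right) = 20 \left(c + 4\right) = 20 \left(4 + c\right) = 80 + 20 c$)
$N{\left(0 \right)} \left(-1011 - 253\right) = \left(80 + 20 \cdot 0\right) \left(-1011 - 253\right) = \left(80 + 0\right) \left(-1264\right) = 80 \left(-1264\right) = -101120$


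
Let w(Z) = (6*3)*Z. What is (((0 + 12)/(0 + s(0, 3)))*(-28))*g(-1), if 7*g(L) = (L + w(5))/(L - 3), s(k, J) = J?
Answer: 356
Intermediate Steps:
w(Z) = 18*Z
g(L) = (90 + L)/(7*(-3 + L)) (g(L) = ((L + 18*5)/(L - 3))/7 = ((L + 90)/(-3 + L))/7 = ((90 + L)/(-3 + L))/7 = (90 + L)/(7*(-3 + L)))
(((0 + 12)/(0 + s(0, 3)))*(-28))*g(-1) = (((0 + 12)/(0 + 3))*(-28))*((90 - 1)/(7*(-3 - 1))) = ((12/3)*(-28))*((1/7)*89/(-4)) = ((12*(1/3))*(-28))*((1/7)*(-1/4)*89) = (4*(-28))*(-89/28) = -112*(-89/28) = 356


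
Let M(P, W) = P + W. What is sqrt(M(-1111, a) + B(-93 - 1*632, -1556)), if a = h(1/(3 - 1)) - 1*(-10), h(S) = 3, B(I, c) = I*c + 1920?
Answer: sqrt(1128922) ≈ 1062.5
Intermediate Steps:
B(I, c) = 1920 + I*c
a = 13 (a = 3 - 1*(-10) = 3 + 10 = 13)
sqrt(M(-1111, a) + B(-93 - 1*632, -1556)) = sqrt((-1111 + 13) + (1920 + (-93 - 1*632)*(-1556))) = sqrt(-1098 + (1920 + (-93 - 632)*(-1556))) = sqrt(-1098 + (1920 - 725*(-1556))) = sqrt(-1098 + (1920 + 1128100)) = sqrt(-1098 + 1130020) = sqrt(1128922)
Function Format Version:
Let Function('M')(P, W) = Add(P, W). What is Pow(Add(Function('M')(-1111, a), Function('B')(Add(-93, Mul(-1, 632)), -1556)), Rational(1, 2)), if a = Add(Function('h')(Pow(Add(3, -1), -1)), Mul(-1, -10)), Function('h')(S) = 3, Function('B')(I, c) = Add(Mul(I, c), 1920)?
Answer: Pow(1128922, Rational(1, 2)) ≈ 1062.5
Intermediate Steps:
Function('B')(I, c) = Add(1920, Mul(I, c))
a = 13 (a = Add(3, Mul(-1, -10)) = Add(3, 10) = 13)
Pow(Add(Function('M')(-1111, a), Function('B')(Add(-93, Mul(-1, 632)), -1556)), Rational(1, 2)) = Pow(Add(Add(-1111, 13), Add(1920, Mul(Add(-93, Mul(-1, 632)), -1556))), Rational(1, 2)) = Pow(Add(-1098, Add(1920, Mul(Add(-93, -632), -1556))), Rational(1, 2)) = Pow(Add(-1098, Add(1920, Mul(-725, -1556))), Rational(1, 2)) = Pow(Add(-1098, Add(1920, 1128100)), Rational(1, 2)) = Pow(Add(-1098, 1130020), Rational(1, 2)) = Pow(1128922, Rational(1, 2))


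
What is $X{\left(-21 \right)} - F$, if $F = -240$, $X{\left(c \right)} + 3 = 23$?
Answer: $260$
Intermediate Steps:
$X{\left(c \right)} = 20$ ($X{\left(c \right)} = -3 + 23 = 20$)
$X{\left(-21 \right)} - F = 20 - -240 = 20 + 240 = 260$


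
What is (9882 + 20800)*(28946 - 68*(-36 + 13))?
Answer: 936107820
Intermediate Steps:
(9882 + 20800)*(28946 - 68*(-36 + 13)) = 30682*(28946 - 68*(-23)) = 30682*(28946 + 1564) = 30682*30510 = 936107820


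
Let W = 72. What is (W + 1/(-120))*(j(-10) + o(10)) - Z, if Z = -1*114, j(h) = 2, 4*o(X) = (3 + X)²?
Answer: 527941/160 ≈ 3299.6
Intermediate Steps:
o(X) = (3 + X)²/4
Z = -114
(W + 1/(-120))*(j(-10) + o(10)) - Z = (72 + 1/(-120))*(2 + (3 + 10)²/4) - 1*(-114) = (72 - 1/120)*(2 + (¼)*13²) + 114 = 8639*(2 + (¼)*169)/120 + 114 = 8639*(2 + 169/4)/120 + 114 = (8639/120)*(177/4) + 114 = 509701/160 + 114 = 527941/160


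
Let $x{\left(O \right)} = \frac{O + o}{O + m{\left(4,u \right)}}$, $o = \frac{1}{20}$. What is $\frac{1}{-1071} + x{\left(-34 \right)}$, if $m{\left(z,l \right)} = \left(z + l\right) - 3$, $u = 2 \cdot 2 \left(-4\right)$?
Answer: $\frac{14821}{21420} \approx 0.69192$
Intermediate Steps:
$o = \frac{1}{20} \approx 0.05$
$u = -16$ ($u = 4 \left(-4\right) = -16$)
$m{\left(z,l \right)} = -3 + l + z$ ($m{\left(z,l \right)} = \left(l + z\right) - 3 = -3 + l + z$)
$x{\left(O \right)} = \frac{\frac{1}{20} + O}{-15 + O}$ ($x{\left(O \right)} = \frac{O + \frac{1}{20}}{O - 15} = \frac{\frac{1}{20} + O}{O - 15} = \frac{\frac{1}{20} + O}{-15 + O}$)
$\frac{1}{-1071} + x{\left(-34 \right)} = \frac{1}{-1071} + \frac{\frac{1}{20} - 34}{-15 - 34} = - \frac{1}{1071} + \frac{1}{-49} \left(- \frac{679}{20}\right) = - \frac{1}{1071} - - \frac{97}{140} = - \frac{1}{1071} + \frac{97}{140} = \frac{14821}{21420}$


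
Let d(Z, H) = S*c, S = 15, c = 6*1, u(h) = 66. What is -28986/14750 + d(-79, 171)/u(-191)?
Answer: -48798/81125 ≈ -0.60152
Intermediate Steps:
c = 6
d(Z, H) = 90 (d(Z, H) = 15*6 = 90)
-28986/14750 + d(-79, 171)/u(-191) = -28986/14750 + 90/66 = -28986*1/14750 + 90*(1/66) = -14493/7375 + 15/11 = -48798/81125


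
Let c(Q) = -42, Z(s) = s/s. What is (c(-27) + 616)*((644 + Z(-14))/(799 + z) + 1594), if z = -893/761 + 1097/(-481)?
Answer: 266572910688434/291202409 ≈ 9.1542e+5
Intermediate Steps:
Z(s) = 1
z = -1264350/366041 (z = -893*1/761 + 1097*(-1/481) = -893/761 - 1097/481 = -1264350/366041 ≈ -3.4541)
(c(-27) + 616)*((644 + Z(-14))/(799 + z) + 1594) = (-42 + 616)*((644 + 1)/(799 - 1264350/366041) + 1594) = 574*(645/(291202409/366041) + 1594) = 574*(645*(366041/291202409) + 1594) = 574*(236096445/291202409 + 1594) = 574*(464412736391/291202409) = 266572910688434/291202409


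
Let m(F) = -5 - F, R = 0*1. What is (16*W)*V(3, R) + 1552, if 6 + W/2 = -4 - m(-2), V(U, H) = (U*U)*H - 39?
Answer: 10288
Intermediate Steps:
R = 0
V(U, H) = -39 + H*U**2 (V(U, H) = U**2*H - 39 = H*U**2 - 39 = -39 + H*U**2)
W = -14 (W = -12 + 2*(-4 - (-5 - 1*(-2))) = -12 + 2*(-4 - (-5 + 2)) = -12 + 2*(-4 - 1*(-3)) = -12 + 2*(-4 + 3) = -12 + 2*(-1) = -12 - 2 = -14)
(16*W)*V(3, R) + 1552 = (16*(-14))*(-39 + 0*3**2) + 1552 = -224*(-39 + 0*9) + 1552 = -224*(-39 + 0) + 1552 = -224*(-39) + 1552 = 8736 + 1552 = 10288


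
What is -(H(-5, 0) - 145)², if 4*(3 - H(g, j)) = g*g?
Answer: -351649/16 ≈ -21978.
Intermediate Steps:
H(g, j) = 3 - g²/4 (H(g, j) = 3 - g*g/4 = 3 - g²/4)
-(H(-5, 0) - 145)² = -((3 - ¼*(-5)²) - 145)² = -((3 - ¼*25) - 145)² = -((3 - 25/4) - 145)² = -(-13/4 - 145)² = -(-593/4)² = -1*351649/16 = -351649/16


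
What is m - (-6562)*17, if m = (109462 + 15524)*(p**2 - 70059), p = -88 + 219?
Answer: -6611397874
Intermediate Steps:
p = 131
m = -6611509428 (m = (109462 + 15524)*(131**2 - 70059) = 124986*(17161 - 70059) = 124986*(-52898) = -6611509428)
m - (-6562)*17 = -6611509428 - (-6562)*17 = -6611509428 - 1*(-111554) = -6611509428 + 111554 = -6611397874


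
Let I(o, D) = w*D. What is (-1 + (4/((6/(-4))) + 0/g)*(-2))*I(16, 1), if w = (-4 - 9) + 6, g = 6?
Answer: -91/3 ≈ -30.333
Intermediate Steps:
w = -7 (w = -13 + 6 = -7)
I(o, D) = -7*D
(-1 + (4/((6/(-4))) + 0/g)*(-2))*I(16, 1) = (-1 + (4/((6/(-4))) + 0/6)*(-2))*(-7*1) = (-1 + (4/((6*(-¼))) + 0*(⅙))*(-2))*(-7) = (-1 + (4/(-3/2) + 0)*(-2))*(-7) = (-1 + (4*(-⅔) + 0)*(-2))*(-7) = (-1 + (-8/3 + 0)*(-2))*(-7) = (-1 - 8/3*(-2))*(-7) = (-1 + 16/3)*(-7) = (13/3)*(-7) = -91/3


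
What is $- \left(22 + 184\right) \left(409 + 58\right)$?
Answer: $-96202$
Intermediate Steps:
$- \left(22 + 184\right) \left(409 + 58\right) = - 206 \cdot 467 = \left(-1\right) 96202 = -96202$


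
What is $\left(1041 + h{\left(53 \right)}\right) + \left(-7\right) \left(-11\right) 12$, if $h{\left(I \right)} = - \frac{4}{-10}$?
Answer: $\frac{9827}{5} \approx 1965.4$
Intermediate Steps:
$h{\left(I \right)} = \frac{2}{5}$ ($h{\left(I \right)} = \left(-4\right) \left(- \frac{1}{10}\right) = \frac{2}{5}$)
$\left(1041 + h{\left(53 \right)}\right) + \left(-7\right) \left(-11\right) 12 = \left(1041 + \frac{2}{5}\right) + \left(-7\right) \left(-11\right) 12 = \frac{5207}{5} + 77 \cdot 12 = \frac{5207}{5} + 924 = \frac{9827}{5}$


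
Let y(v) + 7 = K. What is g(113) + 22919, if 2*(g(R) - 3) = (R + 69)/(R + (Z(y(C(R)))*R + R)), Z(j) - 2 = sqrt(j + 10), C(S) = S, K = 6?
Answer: 2590199/113 ≈ 22922.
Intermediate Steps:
y(v) = -1 (y(v) = -7 + 6 = -1)
Z(j) = 2 + sqrt(10 + j) (Z(j) = 2 + sqrt(j + 10) = 2 + sqrt(10 + j))
g(R) = 3 + (69 + R)/(14*R) (g(R) = 3 + ((R + 69)/(R + ((2 + sqrt(10 - 1))*R + R)))/2 = 3 + ((69 + R)/(R + ((2 + sqrt(9))*R + R)))/2 = 3 + ((69 + R)/(R + ((2 + 3)*R + R)))/2 = 3 + ((69 + R)/(R + (5*R + R)))/2 = 3 + ((69 + R)/(R + 6*R))/2 = 3 + ((69 + R)/((7*R)))/2 = 3 + ((69 + R)*(1/(7*R)))/2 = 3 + ((69 + R)/(7*R))/2 = 3 + (69 + R)/(14*R))
g(113) + 22919 = (1/14)*(69 + 43*113)/113 + 22919 = (1/14)*(1/113)*(69 + 4859) + 22919 = (1/14)*(1/113)*4928 + 22919 = 352/113 + 22919 = 2590199/113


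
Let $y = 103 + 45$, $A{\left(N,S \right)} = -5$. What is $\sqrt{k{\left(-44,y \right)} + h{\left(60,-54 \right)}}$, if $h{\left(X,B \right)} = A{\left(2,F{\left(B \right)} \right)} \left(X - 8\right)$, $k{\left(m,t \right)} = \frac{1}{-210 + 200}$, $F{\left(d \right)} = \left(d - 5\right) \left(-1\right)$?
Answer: $\frac{51 i \sqrt{10}}{10} \approx 16.128 i$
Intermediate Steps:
$F{\left(d \right)} = 5 - d$ ($F{\left(d \right)} = \left(-5 + d\right) \left(-1\right) = 5 - d$)
$y = 148$
$k{\left(m,t \right)} = - \frac{1}{10}$ ($k{\left(m,t \right)} = \frac{1}{-10} = - \frac{1}{10}$)
$h{\left(X,B \right)} = 40 - 5 X$ ($h{\left(X,B \right)} = - 5 \left(X - 8\right) = - 5 \left(-8 + X\right) = 40 - 5 X$)
$\sqrt{k{\left(-44,y \right)} + h{\left(60,-54 \right)}} = \sqrt{- \frac{1}{10} + \left(40 - 300\right)} = \sqrt{- \frac{1}{10} - 260} = \sqrt{- \frac{2601}{10}} = \frac{51 i \sqrt{10}}{10}$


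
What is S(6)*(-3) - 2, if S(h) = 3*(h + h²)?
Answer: -380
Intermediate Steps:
S(h) = 3*h + 3*h²
S(6)*(-3) - 2 = (3*6*(1 + 6))*(-3) - 2 = (3*6*7)*(-3) - 2 = 126*(-3) - 2 = -378 - 2 = -380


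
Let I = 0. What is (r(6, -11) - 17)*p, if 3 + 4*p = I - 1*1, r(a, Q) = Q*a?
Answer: 83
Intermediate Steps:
p = -1 (p = -¾ + (0 - 1*1)/4 = -¾ + (0 - 1)/4 = -¾ + (¼)*(-1) = -¾ - ¼ = -1)
(r(6, -11) - 17)*p = (-11*6 - 17)*(-1) = (-66 - 17)*(-1) = -83*(-1) = 83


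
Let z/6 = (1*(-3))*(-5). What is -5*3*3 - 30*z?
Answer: -2745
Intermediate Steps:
z = 90 (z = 6*((1*(-3))*(-5)) = 6*(-3*(-5)) = 6*15 = 90)
-5*3*3 - 30*z = -5*3*3 - 30*90 = -15*3 - 2700 = -45 - 2700 = -2745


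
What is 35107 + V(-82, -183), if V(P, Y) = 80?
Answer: 35187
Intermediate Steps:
35107 + V(-82, -183) = 35107 + 80 = 35187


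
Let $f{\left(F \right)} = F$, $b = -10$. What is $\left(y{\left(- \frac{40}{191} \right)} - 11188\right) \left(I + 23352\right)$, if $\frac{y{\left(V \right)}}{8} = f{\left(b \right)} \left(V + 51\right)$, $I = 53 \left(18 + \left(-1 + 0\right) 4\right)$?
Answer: $- \frac{70185532872}{191} \approx -3.6746 \cdot 10^{8}$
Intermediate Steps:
$I = 742$ ($I = 53 \left(18 - 4\right) = 53 \cdot 14 = 742$)
$y{\left(V \right)} = -4080 - 80 V$ ($y{\left(V \right)} = 8 \left(- 10 \left(V + 51\right)\right) = 8 \left(- 10 \left(51 + V\right)\right) = 8 \left(-510 - 10 V\right) = -4080 - 80 V$)
$\left(y{\left(- \frac{40}{191} \right)} - 11188\right) \left(I + 23352\right) = \left(\left(-4080 - 80 \left(- \frac{40}{191}\right)\right) - 11188\right) \left(742 + 23352\right) = \left(\left(-4080 - 80 \left(\left(-40\right) \frac{1}{191}\right)\right) - 11188\right) 24094 = \left(\left(-4080 - - \frac{3200}{191}\right) - 11188\right) 24094 = \left(\left(-4080 + \frac{3200}{191}\right) - 11188\right) 24094 = \left(- \frac{776080}{191} - 11188\right) 24094 = \left(- \frac{2912988}{191}\right) 24094 = - \frac{70185532872}{191}$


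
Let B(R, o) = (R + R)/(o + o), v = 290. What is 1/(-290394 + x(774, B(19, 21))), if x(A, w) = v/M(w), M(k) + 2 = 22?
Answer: -2/580759 ≈ -3.4438e-6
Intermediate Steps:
M(k) = 20 (M(k) = -2 + 22 = 20)
B(R, o) = R/o (B(R, o) = (2*R)/((2*o)) = (2*R)*(1/(2*o)) = R/o)
x(A, w) = 29/2 (x(A, w) = 290/20 = 290*(1/20) = 29/2)
1/(-290394 + x(774, B(19, 21))) = 1/(-290394 + 29/2) = 1/(-580759/2) = -2/580759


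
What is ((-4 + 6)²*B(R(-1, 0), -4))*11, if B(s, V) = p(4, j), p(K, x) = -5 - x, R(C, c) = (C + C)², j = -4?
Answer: -44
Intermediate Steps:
R(C, c) = 4*C² (R(C, c) = (2*C)² = 4*C²)
B(s, V) = -1 (B(s, V) = -5 - 1*(-4) = -5 + 4 = -1)
((-4 + 6)²*B(R(-1, 0), -4))*11 = ((-4 + 6)²*(-1))*11 = (2²*(-1))*11 = (4*(-1))*11 = -4*11 = -44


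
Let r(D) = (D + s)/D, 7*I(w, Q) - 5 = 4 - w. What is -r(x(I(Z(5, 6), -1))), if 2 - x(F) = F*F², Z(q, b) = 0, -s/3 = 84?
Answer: -86479/43 ≈ -2011.1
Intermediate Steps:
s = -252 (s = -3*84 = -252)
I(w, Q) = 9/7 - w/7 (I(w, Q) = 5/7 + (4 - w)/7 = 5/7 + (4/7 - w/7) = 9/7 - w/7)
x(F) = 2 - F³ (x(F) = 2 - F*F² = 2 - F³)
r(D) = (-252 + D)/D (r(D) = (D - 252)/D = (-252 + D)/D)
-r(x(I(Z(5, 6), -1))) = -(-252 + (2 - (9/7 - ⅐*0)³))/(2 - (9/7 - ⅐*0)³) = -(-252 + (2 - (9/7 + 0)³))/(2 - (9/7 + 0)³) = -(-252 + (2 - (9/7)³))/(2 - (9/7)³) = -(-252 + (2 - 1*729/343))/(2 - 1*729/343) = -(-252 + (2 - 729/343))/(2 - 729/343) = -(-252 - 43/343)/(-43/343) = -(-343)*(-86479)/(43*343) = -1*86479/43 = -86479/43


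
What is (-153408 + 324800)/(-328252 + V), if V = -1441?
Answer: -13184/25361 ≈ -0.51985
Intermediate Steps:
(-153408 + 324800)/(-328252 + V) = (-153408 + 324800)/(-328252 - 1441) = 171392/(-329693) = 171392*(-1/329693) = -13184/25361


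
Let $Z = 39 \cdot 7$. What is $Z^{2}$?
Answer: $74529$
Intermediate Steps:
$Z = 273$
$Z^{2} = 273^{2} = 74529$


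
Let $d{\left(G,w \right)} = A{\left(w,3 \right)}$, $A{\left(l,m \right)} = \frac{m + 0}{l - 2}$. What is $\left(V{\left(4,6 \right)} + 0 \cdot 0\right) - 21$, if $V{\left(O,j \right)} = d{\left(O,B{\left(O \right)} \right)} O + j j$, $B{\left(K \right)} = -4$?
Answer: $13$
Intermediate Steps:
$A{\left(l,m \right)} = \frac{m}{-2 + l}$
$d{\left(G,w \right)} = \frac{3}{-2 + w}$
$V{\left(O,j \right)} = j^{2} - \frac{O}{2}$ ($V{\left(O,j \right)} = \frac{3}{-2 - 4} O + j j = \frac{3}{-6} O + j^{2} = 3 \left(- \frac{1}{6}\right) O + j^{2} = - \frac{O}{2} + j^{2} = j^{2} - \frac{O}{2}$)
$\left(V{\left(4,6 \right)} + 0 \cdot 0\right) - 21 = \left(\left(6^{2} - 2\right) + 0 \cdot 0\right) - 21 = \left(\left(36 - 2\right) + 0\right) - 21 = \left(34 + 0\right) - 21 = 34 - 21 = 13$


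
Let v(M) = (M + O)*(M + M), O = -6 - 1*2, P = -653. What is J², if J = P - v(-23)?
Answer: 4322241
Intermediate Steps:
O = -8 (O = -6 - 2 = -8)
v(M) = 2*M*(-8 + M) (v(M) = (M - 8)*(M + M) = (-8 + M)*(2*M) = 2*M*(-8 + M))
J = -2079 (J = -653 - 2*(-23)*(-8 - 23) = -653 - 2*(-23)*(-31) = -653 - 1*1426 = -653 - 1426 = -2079)
J² = (-2079)² = 4322241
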